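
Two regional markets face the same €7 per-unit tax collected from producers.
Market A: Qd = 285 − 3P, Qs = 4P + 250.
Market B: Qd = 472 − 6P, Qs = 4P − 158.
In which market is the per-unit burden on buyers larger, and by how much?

Market A, by €1.2.

Market A: pre-tax P* = €5, Q* = 270; post-tax Q = 258; per-unit burden on buyers = €4.
Market B: pre-tax P* = €63, Q* = 94; post-tax Q = 77.2; per-unit burden on buyers = €2.8.
Difference: €4 vs €2.8 → market A is larger by €1.2.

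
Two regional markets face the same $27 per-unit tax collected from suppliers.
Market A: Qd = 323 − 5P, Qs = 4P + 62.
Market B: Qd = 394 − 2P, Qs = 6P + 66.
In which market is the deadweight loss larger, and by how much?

Market A, by $263.25.

Market A: pre-tax P* = $29, Q* = 178; post-tax Q = 118; deadweight loss = $810.
Market B: pre-tax P* = $41, Q* = 312; post-tax Q = 271.5; deadweight loss = $546.75.
Difference: $810 vs $546.75 → market A is larger by $263.25.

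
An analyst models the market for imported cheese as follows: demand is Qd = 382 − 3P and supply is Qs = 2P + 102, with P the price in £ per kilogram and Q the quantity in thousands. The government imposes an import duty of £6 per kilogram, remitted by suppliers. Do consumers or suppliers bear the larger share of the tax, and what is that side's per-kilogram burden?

Suppliers bear the larger share: £3.6 per kilogram.

Before the tax: set 382 − 3P = 2P + 102 → P* = £56, Q* = 214.
With the tax collected from suppliers, supply shifts: Qs = 2(P − 6) + 102.
New equilibrium: consumers pay £58.4, suppliers receive £52.4, Q = 206.8. (Wedge: Pb − Ps = 6.)
Per-kilogram burden: consumers £2.4, suppliers £3.6.
Suppliers take the larger share because supply is less price-elastic here (demand slope 3 vs supply slope 2).
The less price-elastic side of the market bears the larger share of a per-unit tax.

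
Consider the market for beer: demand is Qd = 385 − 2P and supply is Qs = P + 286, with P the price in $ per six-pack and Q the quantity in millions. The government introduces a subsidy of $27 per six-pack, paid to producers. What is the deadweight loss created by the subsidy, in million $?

Deadweight loss = $243 million.

Before the subsidy: set 385 − 2P = P + 286 → P* = $33, Q* = 319.
With a per-unit subsidy paid to producers, each receives P + 27 per unit sold, so supply becomes Qs = (P + 27) + 286.
New equilibrium: consumers pay $24, producers receive $51, Q = 337. (Wedge: Pb − Ps = −27.)
Quantity rises by |ΔQ| = |319 − 337| = 18.
DWL = ½ · t · |ΔQ| = ½ · 27 · 18 = $243.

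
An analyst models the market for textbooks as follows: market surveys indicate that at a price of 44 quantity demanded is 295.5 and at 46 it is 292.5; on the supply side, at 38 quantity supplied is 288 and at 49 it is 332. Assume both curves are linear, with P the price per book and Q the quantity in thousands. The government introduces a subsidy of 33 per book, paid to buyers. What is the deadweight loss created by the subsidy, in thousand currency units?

Demand slope: (292.5 − 295.5)/(46 − 44) = -1.5, so Qd = 361.5 − 1.5P.
Supply slope: (332 − 288)/(49 − 38) = 4, so Qs = 4P + 136.
Before the subsidy: set 361.5 − 1.5P = 4P + 136 → P* = 41, Q* = 300.
With a per-unit subsidy paid to buyers, each effectively pays P − 33, so demand becomes Qd = 361.5 − 1.5(P − 33).
New equilibrium: buyers pay 17, suppliers receive 50, Q = 336. (Wedge: Pb − Ps = −33.)
Quantity rises by |ΔQ| = |300 − 336| = 36.
DWL = ½ · t · |ΔQ| = ½ · 33 · 36 = 594.

Deadweight loss = 594 thousand.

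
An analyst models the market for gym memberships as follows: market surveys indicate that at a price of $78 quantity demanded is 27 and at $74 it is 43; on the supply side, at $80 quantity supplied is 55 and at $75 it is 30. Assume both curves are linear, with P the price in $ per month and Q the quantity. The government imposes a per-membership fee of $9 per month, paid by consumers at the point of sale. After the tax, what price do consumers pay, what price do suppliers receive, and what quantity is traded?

Demand slope: (43 − 27)/(74 − 78) = -4, so Qd = 339 − 4P.
Supply slope: (30 − 55)/(75 − 80) = 5, so Qs = 5P − 345.
Without the tax, 339 − 4P = 5P − 345 gives 9P = 684, so P* = $76 and Q* = 35.
With the tax collected from consumers, demand (in seller-price terms) shifts: Qd = 339 − 4(P + 9).
New equilibrium: consumers pay $81, suppliers receive $72, Q = 15. (Wedge: Pb − Ps = 9.)
The less price-elastic side of the market bears the larger share of a per-unit tax.

Consumers pay $81; suppliers receive $72; quantity = 15.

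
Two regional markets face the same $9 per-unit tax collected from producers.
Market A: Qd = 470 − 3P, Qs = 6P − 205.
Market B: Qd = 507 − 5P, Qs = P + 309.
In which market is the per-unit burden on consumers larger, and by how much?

Market A: pre-tax P* = $75, Q* = 245; post-tax Q = 227; per-unit burden on consumers = $6.
Market B: pre-tax P* = $33, Q* = 342; post-tax Q = 334.5; per-unit burden on consumers = $1.5.
Difference: $6 vs $1.5 → market A is larger by $4.5.

Market A, by $4.5.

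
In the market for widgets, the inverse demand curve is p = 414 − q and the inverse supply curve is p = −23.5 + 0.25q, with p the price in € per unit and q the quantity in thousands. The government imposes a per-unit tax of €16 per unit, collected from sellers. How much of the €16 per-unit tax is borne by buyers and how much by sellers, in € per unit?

Buyers bear €12.8 per unit; sellers bear €3.2 per unit.

Rewrite in direct form: qd = 414 − p and qs = 4p + 94.
Before the tax: set 414 − p = 4p + 94 → p* = €64, q* = 350.
With the tax collected from sellers, supply shifts: qs = 4(p − 16) + 94.
Solving gives q = 337.2 with buyers paying €76.8 and sellers receiving €60.8 (the €16 wedge).
Burden on buyers: €12.8; on sellers: €3.2. (They sum to €16.)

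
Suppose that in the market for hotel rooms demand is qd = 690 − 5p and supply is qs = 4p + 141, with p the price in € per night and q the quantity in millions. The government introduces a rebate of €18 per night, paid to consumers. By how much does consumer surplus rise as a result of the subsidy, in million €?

Without the subsidy, 690 − 5p = 4p + 141 gives 9p = 549, so p* = €61 and q* = 385.
With a per-unit subsidy paid to consumers, each effectively pays p − 18, so demand becomes qd = 690 − 5(p − 18).
New equilibrium: consumers pay €53, suppliers receive €71, q = 425. (Wedge: pb − ps = −18.)
ΔCS is the trapezoid between Q = 425 and Q = 385 of height €8: ½ · (385 + 425) · 8 = €3240.

Consumer surplus rises by €3240 million.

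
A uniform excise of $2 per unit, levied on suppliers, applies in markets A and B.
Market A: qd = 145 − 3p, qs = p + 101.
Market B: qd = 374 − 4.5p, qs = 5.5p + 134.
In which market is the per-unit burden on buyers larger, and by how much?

Market B, by $0.6.

Market A: pre-tax p* = $11, q* = 112; post-tax q = 110.5; per-unit burden on buyers = $0.5.
Market B: pre-tax p* = $24, q* = 266; post-tax q = 261.05; per-unit burden on buyers = $1.1.
Difference: $0.5 vs $1.1 → market B is larger by $0.6.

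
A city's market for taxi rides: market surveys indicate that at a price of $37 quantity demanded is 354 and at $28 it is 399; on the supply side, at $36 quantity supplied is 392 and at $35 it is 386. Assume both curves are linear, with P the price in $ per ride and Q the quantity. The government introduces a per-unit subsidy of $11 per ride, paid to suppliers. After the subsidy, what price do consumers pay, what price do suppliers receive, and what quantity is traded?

Consumers pay $27; suppliers receive $38; quantity = 404.

Demand slope: (399 − 354)/(28 − 37) = -5, so Qd = 539 − 5P.
Supply slope: (386 − 392)/(35 − 36) = 6, so Qs = 6P + 176.
Before the subsidy: set 539 − 5P = 6P + 176 → P* = $33, Q* = 374.
With a per-unit subsidy paid to suppliers, each receives P + 11 per unit sold, so supply becomes Qs = 6(P + 11) + 176.
Solving gives Q = 404 with consumers paying $27 and suppliers receiving $38 (the $11 wedge).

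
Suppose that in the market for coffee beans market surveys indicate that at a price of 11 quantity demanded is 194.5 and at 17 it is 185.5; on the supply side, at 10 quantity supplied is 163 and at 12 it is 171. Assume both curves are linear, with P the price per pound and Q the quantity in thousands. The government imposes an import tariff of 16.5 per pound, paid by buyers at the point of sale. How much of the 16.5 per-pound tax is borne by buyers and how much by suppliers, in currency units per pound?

Demand slope: (185.5 − 194.5)/(17 − 11) = -1.5, so Qd = 211 − 1.5P.
Supply slope: (171 − 163)/(12 − 10) = 4, so Qs = 4P + 123.
Before the tax: set 211 − 1.5P = 4P + 123 → P* = 16, Q* = 187.
With the tax collected from buyers, demand (in seller-price terms) shifts: Qd = 211 − 1.5(P + 16.5).
Solving gives Q = 169 with buyers paying 28 and suppliers receiving 11.5 (the 16.5 wedge).
Burden on buyers: 12; on suppliers: 4.5. (They sum to 16.5.)

Buyers bear 12 per pound; suppliers bear 4.5 per pound.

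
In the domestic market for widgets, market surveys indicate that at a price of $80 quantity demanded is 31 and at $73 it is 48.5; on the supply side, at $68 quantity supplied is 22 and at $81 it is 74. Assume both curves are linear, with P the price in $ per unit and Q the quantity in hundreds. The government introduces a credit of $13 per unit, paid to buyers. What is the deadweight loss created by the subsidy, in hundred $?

Deadweight loss = $130 hundred.

Demand slope: (48.5 − 31)/(73 − 80) = -2.5, so Qd = 231 − 2.5P.
Supply slope: (74 − 22)/(81 − 68) = 4, so Qs = 4P − 250.
Before the subsidy: set 231 − 2.5P = 4P − 250 → P* = $74, Q* = 46.
With a per-unit subsidy paid to buyers, each effectively pays P − 13, so demand becomes Qd = 231 − 2.5(P − 13).
New equilibrium: buyers pay $66, producers receive $79, Q = 66. (Wedge: Pb − Ps = −13.)
Quantity rises by |ΔQ| = |46 − 66| = 20.
DWL = ½ · t · |ΔQ| = ½ · 13 · 20 = $130.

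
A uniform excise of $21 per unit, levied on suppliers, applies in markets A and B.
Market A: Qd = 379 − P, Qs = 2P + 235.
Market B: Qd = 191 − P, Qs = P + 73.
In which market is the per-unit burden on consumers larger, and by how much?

Market A: pre-tax P* = $48, Q* = 331; post-tax Q = 317; per-unit burden on consumers = $14.
Market B: pre-tax P* = $59, Q* = 132; post-tax Q = 121.5; per-unit burden on consumers = $10.5.
Difference: $14 vs $10.5 → market A is larger by $3.5.

Market A, by $3.5.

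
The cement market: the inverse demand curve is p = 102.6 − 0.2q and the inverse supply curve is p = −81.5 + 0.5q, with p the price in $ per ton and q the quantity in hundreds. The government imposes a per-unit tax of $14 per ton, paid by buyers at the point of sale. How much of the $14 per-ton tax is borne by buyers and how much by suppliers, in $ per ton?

Buyers bear $4 per ton; suppliers bear $10 per ton.

Inverting to q(p) form: qd = 513 − 5p; qs = 2p + 163.
Before the tax: set 513 − 5p = 2p + 163 → p* = $50, q* = 263.
With the tax collected from buyers, demand (in seller-price terms) shifts: qd = 513 − 5(p + 14).
Solving gives q = 243 with buyers paying $54 and suppliers receiving $40 (the $14 wedge).
Burden on buyers: $4; on suppliers: $10. (They sum to $14.)
The less price-elastic side of the market bears the larger share of a per-unit tax.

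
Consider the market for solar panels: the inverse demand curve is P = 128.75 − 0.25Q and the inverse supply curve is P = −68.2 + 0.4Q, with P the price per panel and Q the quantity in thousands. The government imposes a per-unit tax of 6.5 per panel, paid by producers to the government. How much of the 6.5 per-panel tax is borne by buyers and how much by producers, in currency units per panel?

Buyers bear 2.5 per panel; producers bear 4 per panel.

Rewrite in direct form: Qd = 515 − 4P and Qs = 2.5P + 170.5.
Before the tax: set 515 − 4P = 2.5P + 170.5 → P* = 53, Q* = 303.
With the tax collected from producers, supply shifts: Qs = 2.5(P − 6.5) + 170.5.
New equilibrium: buyers pay 55.5, producers receive 49, Q = 293. (Wedge: Pb − Ps = 6.5.)
Burden on buyers: 2.5; on producers: 4. (They sum to 6.5.)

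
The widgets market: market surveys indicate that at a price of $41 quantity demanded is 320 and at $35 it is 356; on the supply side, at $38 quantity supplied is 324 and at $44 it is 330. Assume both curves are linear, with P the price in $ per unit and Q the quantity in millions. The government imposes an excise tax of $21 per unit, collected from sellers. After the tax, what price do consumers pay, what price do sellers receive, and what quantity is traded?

Demand slope: (356 − 320)/(35 − 41) = -6, so Qd = 566 − 6P.
Supply slope: (330 − 324)/(44 − 38) = 1, so Qs = P + 286.
Without the tax, 566 − 6P = P + 286 gives 7P = 280, so P* = $40 and Q* = 326.
With the tax collected from sellers, supply shifts: Qs = (P − 21) + 286.
New equilibrium: consumers pay $43, sellers receive $22, Q = 308. (Wedge: Pb − Ps = 21.)
The less price-elastic side of the market bears the larger share of a per-unit tax.

Consumers pay $43; sellers receive $22; quantity = 308.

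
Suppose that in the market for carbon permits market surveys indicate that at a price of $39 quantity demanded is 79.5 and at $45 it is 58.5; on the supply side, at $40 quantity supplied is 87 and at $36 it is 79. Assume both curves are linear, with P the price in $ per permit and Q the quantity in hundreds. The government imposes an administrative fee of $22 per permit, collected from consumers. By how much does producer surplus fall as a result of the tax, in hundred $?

Demand slope: (58.5 − 79.5)/(45 − 39) = -3.5, so Qd = 216 − 3.5P.
Supply slope: (79 − 87)/(36 − 40) = 2, so Qs = 2P + 7.
Without the tax, 216 − 3.5P = 2P + 7 gives 5.5P = 209, so P* = $38 and Q* = 83.
With the tax collected from consumers, demand (in seller-price terms) shifts: Qd = 216 − 3.5(P + 22).
Solving gives Q = 55 with consumers paying $46 and producers receiving $24 (the $22 wedge).
ΔPS is the trapezoid between Q = 55 and Q = 83 of height $14: ½ · (83 + 55) · 14 = $966.

Producer surplus falls by $966 hundred.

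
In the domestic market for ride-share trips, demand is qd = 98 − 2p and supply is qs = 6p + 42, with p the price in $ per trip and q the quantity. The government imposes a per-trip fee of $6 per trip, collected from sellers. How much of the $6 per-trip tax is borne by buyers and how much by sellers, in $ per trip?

Buyers bear $4.5 per trip; sellers bear $1.5 per trip.

Before the tax: set 98 − 2p = 6p + 42 → p* = $7, q* = 84.
With the tax collected from sellers, supply shifts: qs = 6(p − 6) + 42.
Solving gives q = 75 with buyers paying $11.5 and sellers receiving $5.5 (the $6 wedge).
Burden on buyers: $4.5; on sellers: $1.5. (They sum to $6.)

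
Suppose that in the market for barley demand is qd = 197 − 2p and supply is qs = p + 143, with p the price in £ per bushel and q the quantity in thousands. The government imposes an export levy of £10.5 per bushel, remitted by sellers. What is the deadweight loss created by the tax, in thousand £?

Deadweight loss = £36.75 thousand.

Without the tax, 197 − 2p = p + 143 gives 3p = 54, so p* = £18 and q* = 161.
With the tax collected from sellers, supply shifts: qs = (p − 10.5) + 143.
New equilibrium: buyers pay £21.5, sellers receive £11, q = 154. (Wedge: pb − ps = 10.5.)
Quantity falls by |ΔQ| = |161 − 154| = 7.
DWL = ½ · t · |ΔQ| = ½ · 10.5 · 7 = £36.75.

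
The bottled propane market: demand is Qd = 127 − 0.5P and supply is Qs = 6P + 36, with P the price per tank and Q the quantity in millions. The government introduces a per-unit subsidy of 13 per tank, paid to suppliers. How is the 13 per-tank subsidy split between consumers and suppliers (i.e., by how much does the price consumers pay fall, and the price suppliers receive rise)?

Without the subsidy, 127 − 0.5P = 6P + 36 gives 6.5P = 91, so P* = 14 and Q* = 120.
With a per-unit subsidy paid to suppliers, each receives P + 13 per unit sold, so supply becomes Qs = 6(P + 13) + 36.
Solving gives Q = 126 with consumers paying 2 and suppliers receiving 15 (the 13 wedge).
Gain to consumers: 12; to suppliers: 1. (They sum to 13.)

Consumers gain 12 per tank; suppliers gain 1 per tank.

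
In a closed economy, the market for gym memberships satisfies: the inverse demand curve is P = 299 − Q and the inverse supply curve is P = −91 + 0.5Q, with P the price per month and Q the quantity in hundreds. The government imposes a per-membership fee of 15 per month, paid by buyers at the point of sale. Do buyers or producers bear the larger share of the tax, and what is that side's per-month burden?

Rewrite in direct form: Qd = 299 − P and Qs = 2P + 182.
Without the tax, 299 − P = 2P + 182 gives 3P = 117, so P* = 39 and Q* = 260.
With the tax collected from buyers, demand (in seller-price terms) shifts: Qd = 299 − (P + 15).
New equilibrium: buyers pay 49, producers receive 34, Q = 250. (Wedge: Pb − Ps = 15.)
Per-month burden: buyers 10, producers 5.
Buyers take the larger share because demand is less price-elastic here (demand slope 1 vs supply slope 2).
The less price-elastic side of the market bears the larger share of a per-unit tax.

Buyers bear the larger share: 10 per month.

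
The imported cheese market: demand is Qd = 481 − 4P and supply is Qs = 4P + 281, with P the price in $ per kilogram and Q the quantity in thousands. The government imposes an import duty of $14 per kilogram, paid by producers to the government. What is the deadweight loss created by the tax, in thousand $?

Without the tax, 481 − 4P = 4P + 281 gives 8P = 200, so P* = $25 and Q* = 381.
With the tax collected from producers, supply shifts: Qs = 4(P − 14) + 281.
New equilibrium: buyers pay $32, producers receive $18, Q = 353. (Wedge: Pb − Ps = 14.)
Quantity falls by |ΔQ| = |381 − 353| = 28.
DWL = ½ · t · |ΔQ| = ½ · 14 · 28 = $196.

Deadweight loss = $196 thousand.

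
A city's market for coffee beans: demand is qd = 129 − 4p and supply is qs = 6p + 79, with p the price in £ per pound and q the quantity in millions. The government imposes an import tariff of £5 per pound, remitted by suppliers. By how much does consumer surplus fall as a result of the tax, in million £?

Before the tax: set 129 − 4p = 6p + 79 → p* = £5, q* = 109.
With the tax collected from suppliers, supply shifts: qs = 6(p − 5) + 79.
New equilibrium: buyers pay £8, suppliers receive £3, q = 97. (Wedge: pb − ps = 5.)
ΔCS is the trapezoid between Q = 97 and Q = 109 of height £3: ½ · (109 + 97) · 3 = £309.

Consumer surplus falls by £309 million.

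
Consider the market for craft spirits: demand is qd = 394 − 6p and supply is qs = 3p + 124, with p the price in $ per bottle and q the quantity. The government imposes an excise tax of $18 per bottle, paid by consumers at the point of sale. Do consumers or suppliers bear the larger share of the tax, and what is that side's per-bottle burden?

Before the tax: set 394 − 6p = 3p + 124 → p* = $30, q* = 214.
With the tax collected from consumers, demand (in seller-price terms) shifts: qd = 394 − 6(p + 18).
Solving gives q = 178 with consumers paying $36 and suppliers receiving $18 (the $18 wedge).
Per-bottle burden: consumers $6, suppliers $12.
Suppliers take the larger share because supply is less price-elastic here (demand slope 6 vs supply slope 3).

Suppliers bear the larger share: $12 per bottle.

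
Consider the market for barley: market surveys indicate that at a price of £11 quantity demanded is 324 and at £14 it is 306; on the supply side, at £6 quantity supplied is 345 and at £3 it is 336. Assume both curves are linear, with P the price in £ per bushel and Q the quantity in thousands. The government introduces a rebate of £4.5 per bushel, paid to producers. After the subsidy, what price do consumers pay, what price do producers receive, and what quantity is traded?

Demand slope: (306 − 324)/(14 − 11) = -6, so Qd = 390 − 6P.
Supply slope: (336 − 345)/(3 − 6) = 3, so Qs = 3P + 327.
Before the subsidy: set 390 − 6P = 3P + 327 → P* = £7, Q* = 348.
With a per-unit subsidy paid to producers, each receives P + 4.5 per unit sold, so supply becomes Qs = 3(P + 4.5) + 327.
New equilibrium: consumers pay £5.5, producers receive £10, Q = 357. (Wedge: Pb − Ps = −4.5.)

Consumers pay £5.5; producers receive £10; quantity = 357.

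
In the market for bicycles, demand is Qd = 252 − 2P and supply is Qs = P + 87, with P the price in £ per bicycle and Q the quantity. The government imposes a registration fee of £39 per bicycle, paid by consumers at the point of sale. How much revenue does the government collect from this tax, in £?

Tax revenue = £4524.

Without the tax, 252 − 2P = P + 87 gives 3P = 165, so P* = £55 and Q* = 142.
With the tax collected from consumers, demand (in seller-price terms) shifts: Qd = 252 − 2(P + 39).
Solving gives Q = 116 with consumers paying £68 and producers receiving £29 (the £39 wedge).
Revenue = t · Q = 39 · 116 = £4524.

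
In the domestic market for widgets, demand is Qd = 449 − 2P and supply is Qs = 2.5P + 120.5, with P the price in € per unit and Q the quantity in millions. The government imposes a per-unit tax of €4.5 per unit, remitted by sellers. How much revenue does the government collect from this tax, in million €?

Before the tax: set 449 − 2P = 2.5P + 120.5 → P* = €73, Q* = 303.
With the tax collected from sellers, supply shifts: Qs = 2.5(P − 4.5) + 120.5.
Solving gives Q = 298 with consumers paying €75.5 and sellers receiving €71 (the €4.5 wedge).
Revenue = t · Q = 4.5 · 298 = €1341.

Tax revenue = €1341 million.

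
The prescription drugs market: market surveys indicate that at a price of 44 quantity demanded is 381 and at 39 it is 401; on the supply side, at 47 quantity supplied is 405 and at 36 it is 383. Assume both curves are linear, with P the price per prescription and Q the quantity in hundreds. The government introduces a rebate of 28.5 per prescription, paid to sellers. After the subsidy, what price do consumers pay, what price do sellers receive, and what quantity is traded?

Consumers pay 31.5; sellers receive 60; quantity = 431.

Demand slope: (401 − 381)/(39 − 44) = -4, so Qd = 557 − 4P.
Supply slope: (383 − 405)/(36 − 47) = 2, so Qs = 2P + 311.
Without the subsidy, 557 − 4P = 2P + 311 gives 6P = 246, so P* = 41 and Q* = 393.
With a per-unit subsidy paid to sellers, each receives P + 28.5 per unit sold, so supply becomes Qs = 2(P + 28.5) + 311.
Solving gives Q = 431 with consumers paying 31.5 and sellers receiving 60 (the 28.5 wedge).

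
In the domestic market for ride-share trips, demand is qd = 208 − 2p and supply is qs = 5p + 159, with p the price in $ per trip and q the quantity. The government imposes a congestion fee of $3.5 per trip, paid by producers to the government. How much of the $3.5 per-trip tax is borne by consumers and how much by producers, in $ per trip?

Without the tax, 208 − 2p = 5p + 159 gives 7p = 49, so p* = $7 and q* = 194.
With the tax collected from producers, supply shifts: qs = 5(p − 3.5) + 159.
New equilibrium: consumers pay $9.5, producers receive $6, q = 189. (Wedge: pb − ps = 3.5.)
Burden on consumers: $2.5; on producers: $1. (They sum to $3.5.)
The less price-elastic side of the market bears the larger share of a per-unit tax.

Consumers bear $2.5 per trip; producers bear $1 per trip.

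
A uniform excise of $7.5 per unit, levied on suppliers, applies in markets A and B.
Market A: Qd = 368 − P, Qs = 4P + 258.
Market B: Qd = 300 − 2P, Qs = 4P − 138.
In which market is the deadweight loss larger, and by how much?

Market B, by $15.

Market A: pre-tax P* = $22, Q* = 346; post-tax Q = 340; deadweight loss = $22.5.
Market B: pre-tax P* = $73, Q* = 154; post-tax Q = 144; deadweight loss = $37.5.
Difference: $22.5 vs $37.5 → market B is larger by $15.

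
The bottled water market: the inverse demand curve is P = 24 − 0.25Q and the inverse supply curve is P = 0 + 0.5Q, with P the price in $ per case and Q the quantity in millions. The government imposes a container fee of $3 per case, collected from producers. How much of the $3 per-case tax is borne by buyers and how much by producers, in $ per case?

Inverting to Q(P) form: Qd = 96 − 4P; Qs = 2P.
Before the tax: set 96 − 4P = 2P → P* = $16, Q* = 32.
With the tax collected from producers, supply shifts: Qs = 2(P − 3).
New equilibrium: buyers pay $17, producers receive $14, Q = 28. (Wedge: Pb − Ps = 3.)
Burden on buyers: $1; on producers: $2. (They sum to $3.)

Buyers bear $1 per case; producers bear $2 per case.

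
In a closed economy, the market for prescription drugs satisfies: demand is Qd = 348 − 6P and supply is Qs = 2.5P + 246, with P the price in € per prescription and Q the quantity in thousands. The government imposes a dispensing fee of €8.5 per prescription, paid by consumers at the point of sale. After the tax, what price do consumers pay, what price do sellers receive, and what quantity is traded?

Consumers pay €14.5; sellers receive €6; quantity = 261.

Without the tax, 348 − 6P = 2.5P + 246 gives 8.5P = 102, so P* = €12 and Q* = 276.
With the tax collected from consumers, demand (in seller-price terms) shifts: Qd = 348 − 6(P + 8.5).
Solving gives Q = 261 with consumers paying €14.5 and sellers receiving €6 (the €8.5 wedge).
The less price-elastic side of the market bears the larger share of a per-unit tax.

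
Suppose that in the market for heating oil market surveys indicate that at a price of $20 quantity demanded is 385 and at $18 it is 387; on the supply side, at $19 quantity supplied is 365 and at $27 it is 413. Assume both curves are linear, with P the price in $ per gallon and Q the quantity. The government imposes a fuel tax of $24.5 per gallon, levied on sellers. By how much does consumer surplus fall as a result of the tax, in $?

Demand slope: (387 − 385)/(18 − 20) = -1, so Qd = 405 − P.
Supply slope: (413 − 365)/(27 − 19) = 6, so Qs = 6P + 251.
Before the tax: set 405 − P = 6P + 251 → P* = $22, Q* = 383.
With the tax collected from sellers, supply shifts: Qs = 6(P − 24.5) + 251.
Solving gives Q = 362 with buyers paying $43 and sellers receiving $18.5 (the $24.5 wedge).
ΔCS is the trapezoid between Q = 362 and Q = 383 of height $21: ½ · (383 + 362) · 21 = $7822.5.

Consumer surplus falls by $7822.5.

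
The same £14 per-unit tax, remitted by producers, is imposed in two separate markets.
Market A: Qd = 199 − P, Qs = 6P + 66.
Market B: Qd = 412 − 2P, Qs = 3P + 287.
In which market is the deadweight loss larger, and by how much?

Market A: pre-tax P* = £19, Q* = 180; post-tax Q = 168; deadweight loss = £84.
Market B: pre-tax P* = £25, Q* = 362; post-tax Q = 345.2; deadweight loss = £117.6.
Difference: £84 vs £117.6 → market B is larger by £33.6.

Market B, by £33.6.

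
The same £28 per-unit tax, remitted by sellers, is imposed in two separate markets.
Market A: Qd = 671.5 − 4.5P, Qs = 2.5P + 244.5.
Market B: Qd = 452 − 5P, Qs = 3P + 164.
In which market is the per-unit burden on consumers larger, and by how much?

Market B, by £0.5.

Market A: pre-tax P* = £61, Q* = 397; post-tax Q = 352; per-unit burden on consumers = £10.
Market B: pre-tax P* = £36, Q* = 272; post-tax Q = 219.5; per-unit burden on consumers = £10.5.
Difference: £10 vs £10.5 → market B is larger by £0.5.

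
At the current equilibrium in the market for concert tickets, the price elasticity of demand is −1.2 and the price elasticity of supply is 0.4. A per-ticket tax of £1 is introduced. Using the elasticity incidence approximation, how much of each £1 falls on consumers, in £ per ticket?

Consumers bear ≈ £0.25 per ticket.

Incidence ratio: consumers' share ≈ εs / (εs + |εd|) = 0.4 / (0.4 + 1.2) = 0.25.
So consumers bear ≈ 0.25 × £1 = £0.25; suppliers bear £0.75.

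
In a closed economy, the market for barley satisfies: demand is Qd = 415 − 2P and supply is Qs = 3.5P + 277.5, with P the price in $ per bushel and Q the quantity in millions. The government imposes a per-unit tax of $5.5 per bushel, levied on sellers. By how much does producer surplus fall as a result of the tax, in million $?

Producer surplus falls by $723 million.

Without the tax, 415 − 2P = 3.5P + 277.5 gives 5.5P = 137.5, so P* = $25 and Q* = 365.
With the tax collected from sellers, supply shifts: Qs = 3.5(P − 5.5) + 277.5.
New equilibrium: consumers pay $28.5, sellers receive $23, Q = 358. (Wedge: Pb − Ps = 5.5.)
ΔPS is the trapezoid between Q = 358 and Q = 365 of height $2: ½ · (365 + 358) · 2 = $723.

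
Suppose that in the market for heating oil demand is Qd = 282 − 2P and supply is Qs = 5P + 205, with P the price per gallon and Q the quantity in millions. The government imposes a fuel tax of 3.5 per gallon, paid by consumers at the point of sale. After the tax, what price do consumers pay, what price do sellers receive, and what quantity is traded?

Consumers pay 13.5; sellers receive 10; quantity = 255.

Before the tax: set 282 − 2P = 5P + 205 → P* = 11, Q* = 260.
With the tax collected from consumers, demand (in seller-price terms) shifts: Qd = 282 − 2(P + 3.5).
New equilibrium: consumers pay 13.5, sellers receive 10, Q = 255. (Wedge: Pb − Ps = 3.5.)
The less price-elastic side of the market bears the larger share of a per-unit tax.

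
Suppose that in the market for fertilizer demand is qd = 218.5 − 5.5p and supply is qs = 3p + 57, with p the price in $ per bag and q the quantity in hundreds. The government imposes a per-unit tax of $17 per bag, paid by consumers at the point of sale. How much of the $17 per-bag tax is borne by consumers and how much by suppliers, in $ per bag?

Without the tax, 218.5 − 5.5p = 3p + 57 gives 8.5p = 161.5, so p* = $19 and q* = 114.
With the tax collected from consumers, demand (in seller-price terms) shifts: qd = 218.5 − 5.5(p + 17).
New equilibrium: consumers pay $25, suppliers receive $8, q = 81. (Wedge: pb − ps = 17.)
Burden on consumers: $6; on suppliers: $11. (They sum to $17.)

Consumers bear $6 per bag; suppliers bear $11 per bag.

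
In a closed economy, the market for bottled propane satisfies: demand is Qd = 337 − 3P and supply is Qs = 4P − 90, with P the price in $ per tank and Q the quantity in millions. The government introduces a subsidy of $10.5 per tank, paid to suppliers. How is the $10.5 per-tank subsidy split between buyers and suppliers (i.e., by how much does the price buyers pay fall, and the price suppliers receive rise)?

Before the subsidy: set 337 − 3P = 4P − 90 → P* = $61, Q* = 154.
With a per-unit subsidy paid to suppliers, each receives P + 10.5 per unit sold, so supply becomes Qs = 4(P + 10.5) − 90.
Solving gives Q = 172 with buyers paying $55 and suppliers receiving $65.5 (the $10.5 wedge).
Gain to buyers: $6; to suppliers: $4.5. (They sum to $10.5.)

Buyers gain $6 per tank; suppliers gain $4.5 per tank.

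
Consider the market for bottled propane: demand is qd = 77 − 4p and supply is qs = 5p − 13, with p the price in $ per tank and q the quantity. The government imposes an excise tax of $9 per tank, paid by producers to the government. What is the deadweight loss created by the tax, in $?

Deadweight loss = $90.

Without the tax, 77 − 4p = 5p − 13 gives 9p = 90, so p* = $10 and q* = 37.
With the tax collected from producers, supply shifts: qs = 5(p − 9) − 13.
Solving gives q = 17 with consumers paying $15 and producers receiving $6 (the $9 wedge).
Quantity falls by |ΔQ| = |37 − 17| = 20.
DWL = ½ · t · |ΔQ| = ½ · 9 · 20 = $90.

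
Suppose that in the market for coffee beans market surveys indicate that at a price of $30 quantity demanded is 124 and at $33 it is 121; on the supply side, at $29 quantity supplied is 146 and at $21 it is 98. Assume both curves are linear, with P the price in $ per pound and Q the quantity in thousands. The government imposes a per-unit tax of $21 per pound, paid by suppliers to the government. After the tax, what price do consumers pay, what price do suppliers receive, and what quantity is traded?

Demand slope: (121 − 124)/(33 − 30) = -1, so Qd = 154 − P.
Supply slope: (98 − 146)/(21 − 29) = 6, so Qs = 6P − 28.
Without the tax, 154 − P = 6P − 28 gives 7P = 182, so P* = $26 and Q* = 128.
With the tax collected from suppliers, supply shifts: Qs = 6(P − 21) − 28.
Solving gives Q = 110 with consumers paying $44 and suppliers receiving $23 (the $21 wedge).
The less price-elastic side of the market bears the larger share of a per-unit tax.

Consumers pay $44; suppliers receive $23; quantity = 110.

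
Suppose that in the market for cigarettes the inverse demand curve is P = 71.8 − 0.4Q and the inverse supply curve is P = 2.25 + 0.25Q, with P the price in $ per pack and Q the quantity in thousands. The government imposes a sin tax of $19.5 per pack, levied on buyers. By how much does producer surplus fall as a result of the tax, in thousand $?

Rewrite in direct form: Qd = 179.5 − 2.5P and Qs = 4P − 9.
Before the tax: set 179.5 − 2.5P = 4P − 9 → P* = $29, Q* = 107.
With the tax collected from buyers, demand (in seller-price terms) shifts: Qd = 179.5 − 2.5(P + 19.5).
Solving gives Q = 77 with buyers paying $41 and producers receiving $21.5 (the $19.5 wedge).
ΔPS is the trapezoid between Q = 77 and Q = 107 of height $7.5: ½ · (107 + 77) · 7.5 = $690.

Producer surplus falls by $690 thousand.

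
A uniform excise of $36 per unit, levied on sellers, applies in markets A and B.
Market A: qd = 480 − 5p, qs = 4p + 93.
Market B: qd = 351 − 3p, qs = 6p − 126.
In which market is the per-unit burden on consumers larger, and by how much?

Market A: pre-tax p* = $43, q* = 265; post-tax q = 185; per-unit burden on consumers = $16.
Market B: pre-tax p* = $53, q* = 192; post-tax q = 120; per-unit burden on consumers = $24.
Difference: $16 vs $24 → market B is larger by $8.

Market B, by $8.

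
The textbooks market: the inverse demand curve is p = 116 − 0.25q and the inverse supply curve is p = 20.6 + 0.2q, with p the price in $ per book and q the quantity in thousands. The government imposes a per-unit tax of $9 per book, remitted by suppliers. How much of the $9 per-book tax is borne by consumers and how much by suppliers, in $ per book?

Inverting to q(p) form: qd = 464 − 4p; qs = 5p − 103.
Without the tax, 464 − 4p = 5p − 103 gives 9p = 567, so p* = $63 and q* = 212.
With the tax collected from suppliers, supply shifts: qs = 5(p − 9) − 103.
Solving gives q = 192 with consumers paying $68 and suppliers receiving $59 (the $9 wedge).
Burden on consumers: $5; on suppliers: $4. (They sum to $9.)
The less price-elastic side of the market bears the larger share of a per-unit tax.

Consumers bear $5 per book; suppliers bear $4 per book.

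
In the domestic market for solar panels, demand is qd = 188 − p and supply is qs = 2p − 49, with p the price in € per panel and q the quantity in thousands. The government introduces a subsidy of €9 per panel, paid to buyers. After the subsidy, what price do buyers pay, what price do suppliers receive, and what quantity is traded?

Buyers pay €73; suppliers receive €82; quantity = 115.

Without the subsidy, 188 − p = 2p − 49 gives 3p = 237, so p* = €79 and q* = 109.
With a per-unit subsidy paid to buyers, each effectively pays p − 9, so demand becomes qd = 188 − (p − 9).
New equilibrium: buyers pay €73, suppliers receive €82, q = 115. (Wedge: pb − ps = −9.)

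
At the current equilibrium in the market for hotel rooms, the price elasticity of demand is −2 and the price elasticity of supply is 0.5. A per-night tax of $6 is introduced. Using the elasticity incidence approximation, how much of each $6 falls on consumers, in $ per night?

Consumers bear ≈ $1.2 per night.

Incidence ratio: consumers' share ≈ εs / (εs + |εd|) = 0.5 / (0.5 + 2) = 0.2.
So consumers bear ≈ 0.2 × $6 = $1.2; suppliers bear $4.8.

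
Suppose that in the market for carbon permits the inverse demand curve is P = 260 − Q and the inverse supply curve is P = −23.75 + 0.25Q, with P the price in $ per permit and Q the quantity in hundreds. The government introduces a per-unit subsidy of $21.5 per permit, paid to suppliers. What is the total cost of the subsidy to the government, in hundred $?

Government outlay = $5250.3 hundred.

Rewrite in direct form: Qd = 260 − P and Qs = 4P + 95.
Before the subsidy: set 260 − P = 4P + 95 → P* = $33, Q* = 227.
With a per-unit subsidy paid to suppliers, each receives P + 21.5 per unit sold, so supply becomes Qs = 4(P + 21.5) + 95.
New equilibrium: buyers pay $15.8, suppliers receive $37.3, Q = 244.2. (Wedge: Pb − Ps = −21.5.)
Outlay = t · Q = 21.5 · 244.2 = $5250.3.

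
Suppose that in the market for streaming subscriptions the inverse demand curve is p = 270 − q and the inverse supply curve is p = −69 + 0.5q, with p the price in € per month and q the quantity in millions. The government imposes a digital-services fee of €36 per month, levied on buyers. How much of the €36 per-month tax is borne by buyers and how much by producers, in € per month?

Rewrite in direct form: qd = 270 − p and qs = 2p + 138.
Without the tax, 270 − p = 2p + 138 gives 3p = 132, so p* = €44 and q* = 226.
With the tax collected from buyers, demand (in seller-price terms) shifts: qd = 270 − (p + 36).
Solving gives q = 202 with buyers paying €68 and producers receiving €32 (the €36 wedge).
Burden on buyers: €24; on producers: €12. (They sum to €36.)

Buyers bear €24 per month; producers bear €12 per month.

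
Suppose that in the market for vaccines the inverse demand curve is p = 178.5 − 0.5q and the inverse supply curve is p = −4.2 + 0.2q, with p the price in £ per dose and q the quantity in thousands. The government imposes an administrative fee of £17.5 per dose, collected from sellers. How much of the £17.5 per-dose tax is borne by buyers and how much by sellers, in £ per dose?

Rewrite in direct form: qd = 357 − 2p and qs = 5p + 21.
Before the tax: set 357 − 2p = 5p + 21 → p* = £48, q* = 261.
With the tax collected from sellers, supply shifts: qs = 5(p − 17.5) + 21.
Solving gives q = 236 with buyers paying £60.5 and sellers receiving £43 (the £17.5 wedge).
Burden on buyers: £12.5; on sellers: £5. (They sum to £17.5.)
The less price-elastic side of the market bears the larger share of a per-unit tax.

Buyers bear £12.5 per dose; sellers bear £5 per dose.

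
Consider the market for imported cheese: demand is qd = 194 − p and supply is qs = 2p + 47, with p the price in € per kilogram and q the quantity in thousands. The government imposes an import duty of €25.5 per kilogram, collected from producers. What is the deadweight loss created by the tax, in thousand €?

Deadweight loss = €216.75 thousand.

Before the tax: set 194 − p = 2p + 47 → p* = €49, q* = 145.
With the tax collected from producers, supply shifts: qs = 2(p − 25.5) + 47.
Solving gives q = 128 with buyers paying €66 and producers receiving €40.5 (the €25.5 wedge).
Quantity falls by |ΔQ| = |145 − 128| = 17.
DWL = ½ · t · |ΔQ| = ½ · 25.5 · 17 = €216.75.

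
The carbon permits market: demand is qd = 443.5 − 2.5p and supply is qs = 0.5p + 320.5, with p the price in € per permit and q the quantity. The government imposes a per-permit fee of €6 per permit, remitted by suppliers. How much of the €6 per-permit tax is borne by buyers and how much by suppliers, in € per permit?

Before the tax: set 443.5 − 2.5p = 0.5p + 320.5 → p* = €41, q* = 341.
With the tax collected from suppliers, supply shifts: qs = 0.5(p − 6) + 320.5.
Solving gives q = 338.5 with buyers paying €42 and suppliers receiving €36 (the €6 wedge).
Burden on buyers: €1; on suppliers: €5. (They sum to €6.)
The less price-elastic side of the market bears the larger share of a per-unit tax.

Buyers bear €1 per permit; suppliers bear €5 per permit.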